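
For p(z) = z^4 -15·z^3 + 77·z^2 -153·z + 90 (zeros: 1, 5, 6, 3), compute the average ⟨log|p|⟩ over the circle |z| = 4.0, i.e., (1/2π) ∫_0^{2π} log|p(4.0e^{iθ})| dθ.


Zeros: 1, 3, 5, 6; r = 4.0.
Inside |z| < r: 1, 3. Outside (|z| ≥ r): 5, 6.
p(0) = 90, so log|p(0)| = log(90) = 4.4998.
Apply Jensen: I(r) = log|p(0)| + Σ_k log(r/|z_k|), summed over zeros inside |z| < r.
  log(r/|z_k|) for z_k = 1: log(4.0/1) = 1.3863
  log(r/|z_k|) for z_k = 3: log(4.0/3) = 0.2877
  Outside zeros (5, 6) contribute nothing to the Jensen sum.
Sum over inside zeros: 1.6740.
I(r) = log|p(0)| + (inside sum) = 4.4998 + 1.6740 = 6.1738.
Note: since some zeros are outside |z| ≤ r, the simplified n·log(r) form does NOT apply — only the inside zeros contribute.

I(r) ≈ 6.1738.


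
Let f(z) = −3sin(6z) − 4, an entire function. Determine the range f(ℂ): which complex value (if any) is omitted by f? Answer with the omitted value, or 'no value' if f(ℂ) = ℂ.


Little Picard bounds the complement of f(ℂ) to at most one point.
sin is entire and surjective onto ℂ: for every w ∈ ℂ, sin(ζ) = w has a solution ζ ∈ ℂ (e.g., via the complex inverse arcsin). With ζ = 6z this gives z = ζ/(6). Then -3·sin(6z) takes every value in -3·ℂ = ℂ, and adding -4 is a bijection of ℂ. So f is surjective and omits no value. (Note: only on the real line is sin bounded by [−1, 1].)

Omitted value: no value.


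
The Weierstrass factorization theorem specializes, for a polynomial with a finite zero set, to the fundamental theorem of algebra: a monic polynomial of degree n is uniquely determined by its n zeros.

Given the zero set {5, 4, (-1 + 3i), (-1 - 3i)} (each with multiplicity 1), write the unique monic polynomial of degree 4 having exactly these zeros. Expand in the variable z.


The polynomial is p(z) = ∏_{α ∈ S} (z − α), where S = {5, 4, (-1 + 3i), (-1 - 3i)}.
Expanding the product yields: p(z) = z^4 -7·z^3 + 12·z^2 -50·z + 200.
Note conjugate pairs combine to real quadratics: (z − (-1+3i))(z − (-1−3i)) = z² + 2z + 10.
The resulting polynomial has degree 4 and real coefficients as required.

p(z) = z^4 -7·z^3 + 12·z^2 -50·z + 200.


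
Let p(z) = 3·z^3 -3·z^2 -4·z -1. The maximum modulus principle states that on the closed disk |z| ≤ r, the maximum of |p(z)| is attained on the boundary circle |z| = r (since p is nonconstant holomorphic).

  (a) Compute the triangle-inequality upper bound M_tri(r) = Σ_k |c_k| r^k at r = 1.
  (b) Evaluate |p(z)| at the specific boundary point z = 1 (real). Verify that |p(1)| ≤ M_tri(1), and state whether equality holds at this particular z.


Coefficients: c_0 = -1, c_1 = -4, c_2 = -3, c_3 = 3. Radius r = 1.
Part (a). Triangle bound: M_tri(r) = Σ_k |c_k| r^k
  = |-1|·1^0 + |-4|·1^1 + |-3|·1^2 + |3|·1^3
  = 1 + 4 + 3 + 3 = 11.
This bounds M(r) := max_{|z|=r} |p(z)| from above; equality holds iff all terms c_k z^k can be made to align in phase at a single z on |z|=r.
Part (b). At z = 1 (real, on the circle |z| = r):
  p(1) = (-1)·1^0 + (-4)·1^1 + (-3)·1^2 + (3)·1^3 = -5.
  |p(1)| = 5.
Check: |p(1)| = 5 ≤ 11 = M_tri(1). ✓ Equality does not hold at z = 1 (the coefficients have mixed signs, so the terms do not all align in phase there).

M_tri(1) = 11; |p(1)| = 5; equality at z=1: no.


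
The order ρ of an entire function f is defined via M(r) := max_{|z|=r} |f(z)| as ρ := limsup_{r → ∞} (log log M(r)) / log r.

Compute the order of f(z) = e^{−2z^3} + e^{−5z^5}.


Each summand is entire of order 3 and 5 respectively (as in the single-exponential case). The order of a sum is at most the max of the orders, so ρ ≤ 5. For the lower bound: on |z|=r choose arg z so that -5z^5 is real positive; then |e^{-5z^5}| = e^{5r^5} while |e^{-2z^3}| ≤ e^{2r^3} = o(e^{5r^5}). So |f| ≥ e^{5r^5}(1 − o(1)) and ρ ≥ 5. Hence ρ = max(3, 5) = 5.
Therefore ρ = 5.

Order ρ = 5.


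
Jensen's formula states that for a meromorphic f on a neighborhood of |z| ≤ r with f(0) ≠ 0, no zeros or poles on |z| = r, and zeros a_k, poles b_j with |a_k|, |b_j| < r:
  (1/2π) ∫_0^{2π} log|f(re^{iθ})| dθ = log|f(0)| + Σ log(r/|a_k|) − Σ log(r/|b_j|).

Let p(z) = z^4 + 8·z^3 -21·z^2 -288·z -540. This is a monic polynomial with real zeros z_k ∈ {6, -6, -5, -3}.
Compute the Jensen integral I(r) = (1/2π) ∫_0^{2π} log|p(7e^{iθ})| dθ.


Zeros: -6, -5, -3, 6; r = 7.
Inside |z| < r: -6, -5, -3, 6. Outside (|z| ≥ r): ∅.
p(0) = -540, so log|p(0)| = log(540) = 6.2916.
Apply Jensen: I(r) = log|p(0)| + Σ_k log(r/|z_k|), summed over zeros inside |z| < r.
  log(r/|z_k|) for z_k = 6: log(7/6) = 0.1542
  log(r/|z_k|) for z_k = -6: log(7/6) = 0.1542
  log(r/|z_k|) for z_k = -5: log(7/5) = 0.3365
  log(r/|z_k|) for z_k = -3: log(7/3) = 0.8473
Sum over inside zeros: 1.4921.
I(r) = log|p(0)| + (inside sum) = 6.2916 + 1.4921 = 7.7836.
Closed form (all zeros inside, monic): I(r) = n·log(r) = 4·log(7) = 7.7836. ✓

I(r) ≈ 7.7836.


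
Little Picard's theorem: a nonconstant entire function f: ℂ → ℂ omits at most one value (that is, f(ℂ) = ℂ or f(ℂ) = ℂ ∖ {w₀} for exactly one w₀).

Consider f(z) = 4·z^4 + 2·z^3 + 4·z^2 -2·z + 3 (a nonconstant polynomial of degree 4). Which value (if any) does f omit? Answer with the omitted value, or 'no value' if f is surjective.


Little Picard bounds the complement of f(ℂ) to at most one point.
For every w ∈ ℂ, the equation p(z) − w = 0 is a nonconstant polynomial in z and hence has at least one root by the fundamental theorem of algebra. So p is surjective onto ℂ, omitting no value.

Omitted value: no value.


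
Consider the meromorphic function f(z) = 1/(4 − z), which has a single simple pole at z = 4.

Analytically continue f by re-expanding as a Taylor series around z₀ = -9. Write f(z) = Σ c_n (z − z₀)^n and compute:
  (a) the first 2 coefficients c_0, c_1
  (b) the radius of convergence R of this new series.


Let w = z − z₀, so z = z₀ + w.
Then 4 − z = 4 − (z₀ + w) = (4 − z₀) − w = 13 − w.
f(z) = 1/(13 − w) = (1/(13)) · 1/(1 − w/(13)) = Σ_{n≥0} w^n / (13)^(n+1).
So c_n = 1/(13)^(n+1):
  c_0 = 1/(13)^1 = 1/13.
  c_1 = 1/(13)^2 = 1/169.
The series is valid for |w/d| < 1, i.e. |z − z₀| < |d|.
Radius of convergence: R = |4 − z₀| = |13| = 13 (distance from z₀ to the singularity z = 4).

c_0 = 1/13, c_1 = 1/169; R = 13.


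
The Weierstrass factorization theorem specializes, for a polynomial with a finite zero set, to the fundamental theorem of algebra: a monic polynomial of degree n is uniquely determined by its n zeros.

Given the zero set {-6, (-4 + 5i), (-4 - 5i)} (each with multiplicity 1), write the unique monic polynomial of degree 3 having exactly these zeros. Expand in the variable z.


The polynomial is p(z) = ∏_{α ∈ S} (z − α), where S = {-6, (-4 + 5i), (-4 - 5i)}.
Expanding the product yields: p(z) = z^3 + 14·z^2 + 89·z + 246.
Note conjugate pairs combine to real quadratics: (z − (-4+5i))(z − (-4−5i)) = z² + 8z + 41.
The resulting polynomial has degree 3 and real coefficients as required.

p(z) = z^3 + 14·z^2 + 89·z + 246.


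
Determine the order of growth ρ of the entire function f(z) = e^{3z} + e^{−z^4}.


Each summand is entire of order 1 and 4 respectively (as in the single-exponential case). The order of a sum is at most the max of the orders, so ρ ≤ 4. For the lower bound: on |z|=r choose arg z so that -1z^4 is real positive; then |e^{-1z^4}| = e^{1r^4} while |e^{3z}| ≤ e^{3r^1} = o(e^{1r^4}). So |f| ≥ e^{1r^4}(1 − o(1)) and ρ ≥ 4. Hence ρ = max(1, 4) = 4.
Therefore ρ = 4.

Order ρ = 4.


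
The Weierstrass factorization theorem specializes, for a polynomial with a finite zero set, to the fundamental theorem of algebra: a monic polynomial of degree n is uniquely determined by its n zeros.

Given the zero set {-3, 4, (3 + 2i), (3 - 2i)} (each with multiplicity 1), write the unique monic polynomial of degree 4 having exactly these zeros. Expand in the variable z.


The polynomial is p(z) = ∏_{α ∈ S} (z − α), where S = {-3, 4, (3 + 2i), (3 - 2i)}.
Expanding the product yields: p(z) = z^4 -7·z^3 + 7·z^2 + 59·z -156.
Note conjugate pairs combine to real quadratics: (z − (3+2i))(z − (3−2i)) = z² − 6z + 13.
The resulting polynomial has degree 4 and real coefficients as required.

p(z) = z^4 -7·z^3 + 7·z^2 + 59·z -156.


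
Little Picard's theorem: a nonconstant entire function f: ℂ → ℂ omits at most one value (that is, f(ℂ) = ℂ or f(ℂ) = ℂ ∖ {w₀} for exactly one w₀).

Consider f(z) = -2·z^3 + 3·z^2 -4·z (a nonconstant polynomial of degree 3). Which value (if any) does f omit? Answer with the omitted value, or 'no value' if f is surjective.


Little Picard bounds the complement of f(ℂ) to at most one point.
For every w ∈ ℂ, the equation p(z) − w = 0 is a nonconstant polynomial in z and hence has at least one root by the fundamental theorem of algebra. So p is surjective onto ℂ, omitting no value.

Omitted value: no value.


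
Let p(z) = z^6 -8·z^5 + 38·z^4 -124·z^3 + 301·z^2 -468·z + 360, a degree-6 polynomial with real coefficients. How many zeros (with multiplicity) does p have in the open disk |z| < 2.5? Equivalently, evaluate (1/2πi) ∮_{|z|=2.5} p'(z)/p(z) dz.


The zeros of p are: (2 + 1i), (2 - 1i), (0 + 3i), (0 - 3i), (2 + 2i), (2 - 2i).
Their magnitudes are: 2.236, 2.236, 3, 3, 2.828, 2.828.
Zeros with |z| < R = 2.5: (2 + 1i), (2 - 1i).
Count = 2.
By the argument principle, (1/2πi) ∮_{|z|=R} p'(z)/p(z) dz equals exactly this count.

Number of zeros inside |z| < 2.5: 2.


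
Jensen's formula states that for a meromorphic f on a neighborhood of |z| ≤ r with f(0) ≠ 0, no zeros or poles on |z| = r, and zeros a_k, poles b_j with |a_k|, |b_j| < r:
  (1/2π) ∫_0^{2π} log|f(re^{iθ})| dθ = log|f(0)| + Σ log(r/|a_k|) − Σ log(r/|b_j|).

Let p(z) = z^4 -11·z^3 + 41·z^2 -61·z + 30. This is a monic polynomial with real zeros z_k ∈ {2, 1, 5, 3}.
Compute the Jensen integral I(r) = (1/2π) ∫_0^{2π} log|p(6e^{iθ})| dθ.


Zeros: 1, 2, 3, 5; r = 6.
Inside |z| < r: 1, 2, 3, 5. Outside (|z| ≥ r): ∅.
p(0) = 30, so log|p(0)| = log(30) = 3.4012.
Apply Jensen: I(r) = log|p(0)| + Σ_k log(r/|z_k|), summed over zeros inside |z| < r.
  log(r/|z_k|) for z_k = 2: log(6/2) = 1.0986
  log(r/|z_k|) for z_k = 1: log(6/1) = 1.7918
  log(r/|z_k|) for z_k = 5: log(6/5) = 0.1823
  log(r/|z_k|) for z_k = 3: log(6/3) = 0.6931
Sum over inside zeros: 3.7658.
I(r) = log|p(0)| + (inside sum) = 3.4012 + 3.7658 = 7.1670.
Closed form (all zeros inside, monic): I(r) = n·log(r) = 4·log(6) = 7.1670. ✓

I(r) ≈ 7.1670.


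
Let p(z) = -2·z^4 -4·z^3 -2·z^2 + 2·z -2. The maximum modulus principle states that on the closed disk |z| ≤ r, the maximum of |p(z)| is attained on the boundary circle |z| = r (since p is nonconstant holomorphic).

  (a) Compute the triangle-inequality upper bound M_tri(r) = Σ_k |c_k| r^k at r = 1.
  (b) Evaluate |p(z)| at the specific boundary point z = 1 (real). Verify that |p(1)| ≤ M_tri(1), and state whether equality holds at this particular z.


Coefficients: c_0 = -2, c_1 = 2, c_2 = -2, c_3 = -4, c_4 = -2. Radius r = 1.
Part (a). Triangle bound: M_tri(r) = Σ_k |c_k| r^k
  = |-2|·1^0 + |2|·1^1 + |-2|·1^2 + |-4|·1^3 + |-2|·1^4
  = 2 + 2 + 2 + 4 + 2 = 12.
This bounds M(r) := max_{|z|=r} |p(z)| from above; equality holds iff all terms c_k z^k can be made to align in phase at a single z on |z|=r.
Part (b). At z = 1 (real, on the circle |z| = r):
  p(1) = (-2)·1^0 + (2)·1^1 + (-2)·1^2 + (-4)·1^3 + (-2)·1^4 = -8.
  |p(1)| = 8.
Check: |p(1)| = 8 ≤ 12 = M_tri(1). ✓ Equality does not hold at z = 1 (the coefficients have mixed signs, so the terms do not all align in phase there).

M_tri(1) = 12; |p(1)| = 8; equality at z=1: no.


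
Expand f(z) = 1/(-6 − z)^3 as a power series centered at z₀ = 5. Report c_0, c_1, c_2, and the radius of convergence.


Let w = z − z₀, so z = z₀ + w.
Then -6 − z = -6 − (z₀ + w) = (-6 − z₀) − w = -11 − w.
f(z) = 1/(-11 − w)^3 = (1/(-11)^3) · (1 − w/(-11))^{−3}.
By the binomial series (1−u)^{−3} = Σ_{n≥0} C(n+2, 2) u^n for |u|<1, with u = w/(-11):
  c_n = C(n+2, 2) / (-11)^(n+3).
  c_0 = 1/(-11)^3 = -1/1331.
  c_1 = 3/(-11)^4 = 3/14641.
  c_2 = 6/(-11)^5 = -6/161051.
The series is valid for |w/d| < 1, i.e. |z − z₀| < |d|.
Radius of convergence: R = |-6 − z₀| = |-11| = 11 (distance from z₀ to the singularity z = -6).

c_0 = -1/1331, c_1 = 3/14641, c_2 = -6/161051; R = 11.


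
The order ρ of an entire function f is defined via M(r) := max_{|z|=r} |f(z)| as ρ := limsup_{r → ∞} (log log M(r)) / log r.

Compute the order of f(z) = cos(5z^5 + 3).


Write cos(w) = (e^{iw} ± e^{−iw})/(2 or 2i), so |cos(w)| ≤ e^{|w|}. With w = 5z^5 + 3, |w| ≤ 5r^5 + 3 on |z|=r, giving M(r) ≤ e^{5r^5 + 3} and ρ ≤ 5. For the lower bound, choose z on |z|=r with 5z^5 purely imaginary of modulus 5r^5; then |cos(5z^5 + 3)| grows like e^{5r^5}/2, so ρ ≥ 5. Hence ρ = 5.
Therefore ρ = 5.

Order ρ = 5.


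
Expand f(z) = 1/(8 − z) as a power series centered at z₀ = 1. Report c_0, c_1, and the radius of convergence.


Let w = z − z₀, so z = z₀ + w.
Then 8 − z = 8 − (z₀ + w) = (8 − z₀) − w = 7 − w.
f(z) = 1/(7 − w) = (1/(7)) · 1/(1 − w/(7)) = Σ_{n≥0} w^n / (7)^(n+1).
So c_n = 1/(7)^(n+1):
  c_0 = 1/(7)^1 = 1/7.
  c_1 = 1/(7)^2 = 1/49.
The series is valid for |w/d| < 1, i.e. |z − z₀| < |d|.
Radius of convergence: R = |8 − z₀| = |7| = 7 (distance from z₀ to the singularity z = 8).

c_0 = 1/7, c_1 = 1/49; R = 7.


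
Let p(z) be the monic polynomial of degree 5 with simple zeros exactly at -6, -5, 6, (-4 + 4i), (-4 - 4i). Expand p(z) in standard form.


The polynomial is p(z) = ∏_{α ∈ S} (z − α), where S = {-6, -5, 6, (-4 + 4i), (-4 - 4i)}.
Expanding the product yields: p(z) = z^5 + 13·z^4 + 36·z^3 -308·z^2 -2592·z -5760.
Note conjugate pairs combine to real quadratics: (z − (-4+4i))(z − (-4−4i)) = z² + 8z + 32.
The resulting polynomial has degree 5 and real coefficients as required.

p(z) = z^5 + 13·z^4 + 36·z^3 -308·z^2 -2592·z -5760.


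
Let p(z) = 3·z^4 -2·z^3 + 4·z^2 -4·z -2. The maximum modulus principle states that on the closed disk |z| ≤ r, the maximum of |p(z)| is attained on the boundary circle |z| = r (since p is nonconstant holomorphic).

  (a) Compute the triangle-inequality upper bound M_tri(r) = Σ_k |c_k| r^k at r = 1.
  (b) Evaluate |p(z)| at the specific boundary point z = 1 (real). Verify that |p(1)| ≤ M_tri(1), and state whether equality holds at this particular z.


Coefficients: c_0 = -2, c_1 = -4, c_2 = 4, c_3 = -2, c_4 = 3. Radius r = 1.
Part (a). Triangle bound: M_tri(r) = Σ_k |c_k| r^k
  = |-2|·1^0 + |-4|·1^1 + |4|·1^2 + |-2|·1^3 + |3|·1^4
  = 2 + 4 + 4 + 2 + 3 = 15.
This bounds M(r) := max_{|z|=r} |p(z)| from above; equality holds iff all terms c_k z^k can be made to align in phase at a single z on |z|=r.
Part (b). At z = 1 (real, on the circle |z| = r):
  p(1) = (-2)·1^0 + (-4)·1^1 + (4)·1^2 + (-2)·1^3 + (3)·1^4 = -1.
  |p(1)| = 1.
Check: |p(1)| = 1 ≤ 15 = M_tri(1). ✓ Equality does not hold at z = 1 (the coefficients have mixed signs, so the terms do not all align in phase there).

M_tri(1) = 15; |p(1)| = 1; equality at z=1: no.


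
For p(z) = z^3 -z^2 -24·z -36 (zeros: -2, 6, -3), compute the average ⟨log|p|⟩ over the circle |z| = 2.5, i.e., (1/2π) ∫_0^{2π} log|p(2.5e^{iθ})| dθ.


Zeros: -3, -2, 6; r = 2.5.
Inside |z| < r: -2. Outside (|z| ≥ r): -3, 6.
p(0) = -36, so log|p(0)| = log(36) = 3.5835.
Apply Jensen: I(r) = log|p(0)| + Σ_k log(r/|z_k|), summed over zeros inside |z| < r.
  log(r/|z_k|) for z_k = -2: log(2.5/2) = 0.2231
  Outside zeros (-3, 6) contribute nothing to the Jensen sum.
Sum over inside zeros: 0.2231.
I(r) = log|p(0)| + (inside sum) = 3.5835 + 0.2231 = 3.8067.
Note: since some zeros are outside |z| ≤ r, the simplified n·log(r) form does NOT apply — only the inside zeros contribute.

I(r) ≈ 3.8067.


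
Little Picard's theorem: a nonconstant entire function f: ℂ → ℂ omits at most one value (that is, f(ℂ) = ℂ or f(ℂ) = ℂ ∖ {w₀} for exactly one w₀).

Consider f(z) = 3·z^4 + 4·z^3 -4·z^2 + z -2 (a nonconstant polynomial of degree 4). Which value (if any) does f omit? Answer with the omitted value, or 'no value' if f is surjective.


Little Picard bounds the complement of f(ℂ) to at most one point.
For every w ∈ ℂ, the equation p(z) − w = 0 is a nonconstant polynomial in z and hence has at least one root by the fundamental theorem of algebra. So p is surjective onto ℂ, omitting no value.

Omitted value: no value.


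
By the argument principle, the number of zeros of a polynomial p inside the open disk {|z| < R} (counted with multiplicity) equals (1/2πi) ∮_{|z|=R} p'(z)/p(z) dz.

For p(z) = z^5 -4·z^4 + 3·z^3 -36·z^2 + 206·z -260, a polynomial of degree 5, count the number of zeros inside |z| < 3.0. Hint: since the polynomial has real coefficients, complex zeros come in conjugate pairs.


The zeros of p are: (-2 + 3i), (-2 - 3i), (3 + 1i), (3 - 1i), 2.
Their magnitudes are: 3.606, 3.606, 3.162, 3.162, 2.
Zeros with |z| < R = 3.0: 2.
Count = 1.
By the argument principle, (1/2πi) ∮_{|z|=R} p'(z)/p(z) dz equals exactly this count.

Number of zeros inside |z| < 3.0: 1.


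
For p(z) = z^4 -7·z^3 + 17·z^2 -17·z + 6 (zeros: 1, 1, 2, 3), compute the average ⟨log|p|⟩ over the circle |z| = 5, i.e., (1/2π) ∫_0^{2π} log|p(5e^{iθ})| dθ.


Zeros: 1, 1, 2, 3; r = 5.
Inside |z| < r: 1, 1, 2, 3. Outside (|z| ≥ r): ∅.
p(0) = 6, so log|p(0)| = log(6) = 1.7918.
Apply Jensen: I(r) = log|p(0)| + Σ_k log(r/|z_k|), summed over zeros inside |z| < r.
  log(r/|z_k|) for z_k = 1: log(5/1) = 1.6094
  log(r/|z_k|) for z_k = 1: log(5/1) = 1.6094
  log(r/|z_k|) for z_k = 2: log(5/2) = 0.9163
  log(r/|z_k|) for z_k = 3: log(5/3) = 0.5108
Sum over inside zeros: 4.6460.
I(r) = log|p(0)| + (inside sum) = 1.7918 + 4.6460 = 6.4378.
Closed form (all zeros inside, monic): I(r) = n·log(r) = 4·log(5) = 6.4378. ✓

I(r) ≈ 6.4378.


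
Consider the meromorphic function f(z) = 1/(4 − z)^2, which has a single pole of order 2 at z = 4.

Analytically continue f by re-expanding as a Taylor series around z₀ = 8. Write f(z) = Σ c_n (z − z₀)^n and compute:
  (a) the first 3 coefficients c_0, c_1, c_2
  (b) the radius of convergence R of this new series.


Let w = z − z₀, so z = z₀ + w.
Then 4 − z = 4 − (z₀ + w) = (4 − z₀) − w = -4 − w.
f(z) = 1/(-4 − w)^2 = (1/(-4)^2) · (1 − w/(-4))^{−2}.
By the binomial series (1−u)^{−2} = Σ_{n≥0} C(n+1, 1) u^n for |u|<1, with u = w/(-4):
  c_n = C(n+1, 1) / (-4)^(n+2).
  c_0 = 1/(-4)^2 = 1/16.
  c_1 = 2/(-4)^3 = -1/32.
  c_2 = 3/(-4)^4 = 3/256.
The series is valid for |w/d| < 1, i.e. |z − z₀| < |d|.
Radius of convergence: R = |4 − z₀| = |-4| = 4 (distance from z₀ to the singularity z = 4).

c_0 = 1/16, c_1 = -1/32, c_2 = 3/256; R = 4.


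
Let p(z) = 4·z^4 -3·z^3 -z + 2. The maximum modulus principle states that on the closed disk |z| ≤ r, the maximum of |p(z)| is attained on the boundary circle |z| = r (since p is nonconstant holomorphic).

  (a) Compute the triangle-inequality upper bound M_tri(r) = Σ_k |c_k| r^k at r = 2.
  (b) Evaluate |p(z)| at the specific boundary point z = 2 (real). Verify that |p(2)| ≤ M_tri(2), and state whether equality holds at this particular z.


Coefficients: c_0 = 2, c_1 = -1, c_2 = 0, c_3 = -3, c_4 = 4. Radius r = 2.
Part (a). Triangle bound: M_tri(r) = Σ_k |c_k| r^k
  = |2|·2^0 + |-1|·2^1 + |0|·2^2 + |-3|·2^3 + |4|·2^4
  = 2 + 2 + 0 + 24 + 64 = 92.
This bounds M(r) := max_{|z|=r} |p(z)| from above; equality holds iff all terms c_k z^k can be made to align in phase at a single z on |z|=r.
Part (b). At z = 2 (real, on the circle |z| = r):
  p(2) = (2)·2^0 + (-1)·2^1 + (0)·2^2 + (-3)·2^3 + (4)·2^4 = 40.
  |p(2)| = 40.
Check: |p(2)| = 40 ≤ 92 = M_tri(2). ✓ Equality does not hold at z = 2 (the coefficients have mixed signs, so the terms do not all align in phase there).

M_tri(2) = 92; |p(2)| = 40; equality at z=2: no.


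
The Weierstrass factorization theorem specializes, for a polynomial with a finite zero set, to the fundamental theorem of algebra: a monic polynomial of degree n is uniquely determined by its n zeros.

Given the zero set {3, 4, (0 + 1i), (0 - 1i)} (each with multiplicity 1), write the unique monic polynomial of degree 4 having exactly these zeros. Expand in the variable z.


The polynomial is p(z) = ∏_{α ∈ S} (z − α), where S = {3, 4, (0 + 1i), (0 - 1i)}.
Expanding the product yields: p(z) = z^4 -7·z^3 + 13·z^2 -7·z + 12.
Note conjugate pairs combine to real quadratics: (z − (0+1i))(z − (0−1i)) = z² + 1.
The resulting polynomial has degree 4 and real coefficients as required.

p(z) = z^4 -7·z^3 + 13·z^2 -7·z + 12.


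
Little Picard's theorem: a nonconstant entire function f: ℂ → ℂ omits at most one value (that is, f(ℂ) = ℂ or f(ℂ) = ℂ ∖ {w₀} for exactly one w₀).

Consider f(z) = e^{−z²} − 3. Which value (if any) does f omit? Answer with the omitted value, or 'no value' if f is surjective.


Little Picard bounds the complement of f(ℂ) to at most one point.
The exponent g(z) = −z² is a nonconstant polynomial, hence surjective onto ℂ. So e^{g(z)} takes every value in {e^w : w ∈ ℂ} = ℂ ∖ {0}. Adding -3 shifts the range to ℂ ∖ {-3}. f omits exactly -3.

Omitted value: -3.


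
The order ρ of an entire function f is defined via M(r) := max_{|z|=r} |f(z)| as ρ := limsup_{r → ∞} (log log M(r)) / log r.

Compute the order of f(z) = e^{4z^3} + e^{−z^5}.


Each summand is entire of order 3 and 5 respectively (as in the single-exponential case). The order of a sum is at most the max of the orders, so ρ ≤ 5. For the lower bound: on |z|=r choose arg z so that -1z^5 is real positive; then |e^{-1z^5}| = e^{1r^5} while |e^{4z^3}| ≤ e^{4r^3} = o(e^{1r^5}). So |f| ≥ e^{1r^5}(1 − o(1)) and ρ ≥ 5. Hence ρ = max(3, 5) = 5.
Therefore ρ = 5.

Order ρ = 5.


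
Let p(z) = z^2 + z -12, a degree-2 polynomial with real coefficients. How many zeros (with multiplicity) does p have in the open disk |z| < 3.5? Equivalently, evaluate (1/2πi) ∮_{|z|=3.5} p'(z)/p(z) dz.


The zeros of p are: 3, -4.
Their magnitudes are: 3, 4.
Zeros with |z| < R = 3.5: 3.
Count = 1.
By the argument principle, (1/2πi) ∮_{|z|=R} p'(z)/p(z) dz equals exactly this count.

Number of zeros inside |z| < 3.5: 1.


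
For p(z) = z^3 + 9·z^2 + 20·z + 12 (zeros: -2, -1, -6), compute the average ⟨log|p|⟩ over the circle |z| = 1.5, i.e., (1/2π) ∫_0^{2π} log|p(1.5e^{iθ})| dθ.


Zeros: -6, -2, -1; r = 1.5.
Inside |z| < r: -1. Outside (|z| ≥ r): -6, -2.
p(0) = 12, so log|p(0)| = log(12) = 2.4849.
Apply Jensen: I(r) = log|p(0)| + Σ_k log(r/|z_k|), summed over zeros inside |z| < r.
  log(r/|z_k|) for z_k = -1: log(1.5/1) = 0.4055
  Outside zeros (-6, -2) contribute nothing to the Jensen sum.
Sum over inside zeros: 0.4055.
I(r) = log|p(0)| + (inside sum) = 2.4849 + 0.4055 = 2.8904.
Note: since some zeros are outside |z| ≤ r, the simplified n·log(r) form does NOT apply — only the inside zeros contribute.

I(r) ≈ 2.8904.


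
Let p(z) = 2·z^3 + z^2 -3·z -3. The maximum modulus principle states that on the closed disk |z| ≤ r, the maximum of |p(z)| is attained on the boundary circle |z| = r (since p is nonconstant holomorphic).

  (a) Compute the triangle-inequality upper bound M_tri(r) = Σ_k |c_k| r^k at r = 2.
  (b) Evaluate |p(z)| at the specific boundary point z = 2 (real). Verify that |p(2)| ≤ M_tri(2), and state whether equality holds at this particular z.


Coefficients: c_0 = -3, c_1 = -3, c_2 = 1, c_3 = 2. Radius r = 2.
Part (a). Triangle bound: M_tri(r) = Σ_k |c_k| r^k
  = |-3|·2^0 + |-3|·2^1 + |1|·2^2 + |2|·2^3
  = 3 + 6 + 4 + 16 = 29.
This bounds M(r) := max_{|z|=r} |p(z)| from above; equality holds iff all terms c_k z^k can be made to align in phase at a single z on |z|=r.
Part (b). At z = 2 (real, on the circle |z| = r):
  p(2) = (-3)·2^0 + (-3)·2^1 + (1)·2^2 + (2)·2^3 = 11.
  |p(2)| = 11.
Check: |p(2)| = 11 ≤ 29 = M_tri(2). ✓ Equality does not hold at z = 2 (the coefficients have mixed signs, so the terms do not all align in phase there).

M_tri(2) = 29; |p(2)| = 11; equality at z=2: no.


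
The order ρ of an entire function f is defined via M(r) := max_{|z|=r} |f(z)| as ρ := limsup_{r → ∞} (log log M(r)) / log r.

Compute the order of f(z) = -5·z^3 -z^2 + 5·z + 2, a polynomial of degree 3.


|f(z)| ≤ Σ|c_k|·r^k = O(r^3) as r → ∞. Polynomial growth is O(e^{r^ε}) for every ε > 0 (since r^3/e^{r^ε} → 0), so ρ ≤ ε for all ε > 0, i.e. ρ = 0. Every nonconstant polynomial has order 0.
Therefore ρ = 0.

Order ρ = 0.


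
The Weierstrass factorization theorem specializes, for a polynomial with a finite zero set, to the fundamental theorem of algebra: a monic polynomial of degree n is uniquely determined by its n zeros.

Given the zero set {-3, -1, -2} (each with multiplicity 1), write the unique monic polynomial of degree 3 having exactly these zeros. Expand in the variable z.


The polynomial is p(z) = ∏_{α ∈ S} (z − α), where S = {-3, -1, -2}.
Expanding the product yields: p(z) = z^3 + 6·z^2 + 11·z + 6.
The resulting polynomial has degree 3 and real coefficients as required.

p(z) = z^3 + 6·z^2 + 11·z + 6.


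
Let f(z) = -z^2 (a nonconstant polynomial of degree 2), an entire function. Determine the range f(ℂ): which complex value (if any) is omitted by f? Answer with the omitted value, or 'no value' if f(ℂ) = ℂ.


Little Picard bounds the complement of f(ℂ) to at most one point.
For every w ∈ ℂ, the equation p(z) − w = 0 is a nonconstant polynomial in z and hence has at least one root by the fundamental theorem of algebra. So p is surjective onto ℂ, omitting no value.

Omitted value: no value.


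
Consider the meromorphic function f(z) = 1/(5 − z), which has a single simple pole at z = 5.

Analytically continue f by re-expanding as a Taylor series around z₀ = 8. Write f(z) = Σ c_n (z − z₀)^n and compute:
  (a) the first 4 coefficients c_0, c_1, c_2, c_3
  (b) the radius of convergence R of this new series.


Let w = z − z₀, so z = z₀ + w.
Then 5 − z = 5 − (z₀ + w) = (5 − z₀) − w = -3 − w.
f(z) = 1/(-3 − w) = (1/(-3)) · 1/(1 − w/(-3)) = Σ_{n≥0} w^n / (-3)^(n+1).
So c_n = 1/(-3)^(n+1):
  c_0 = 1/(-3)^1 = -1/3.
  c_1 = 1/(-3)^2 = 1/9.
  c_2 = 1/(-3)^3 = -1/27.
  c_3 = 1/(-3)^4 = 1/81.
The series is valid for |w/d| < 1, i.e. |z − z₀| < |d|.
Radius of convergence: R = |5 − z₀| = |-3| = 3 (distance from z₀ to the singularity z = 5).

c_0 = -1/3, c_1 = 1/9, c_2 = -1/27, c_3 = 1/81; R = 3.


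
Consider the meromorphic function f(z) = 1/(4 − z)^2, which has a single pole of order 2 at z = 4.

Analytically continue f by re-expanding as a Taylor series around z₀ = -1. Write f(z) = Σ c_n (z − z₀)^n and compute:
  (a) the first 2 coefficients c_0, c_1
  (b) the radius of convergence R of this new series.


Let w = z − z₀, so z = z₀ + w.
Then 4 − z = 4 − (z₀ + w) = (4 − z₀) − w = 5 − w.
f(z) = 1/(5 − w)^2 = (1/(5)^2) · (1 − w/(5))^{−2}.
By the binomial series (1−u)^{−2} = Σ_{n≥0} C(n+1, 1) u^n for |u|<1, with u = w/(5):
  c_n = C(n+1, 1) / (5)^(n+2).
  c_0 = 1/(5)^2 = 1/25.
  c_1 = 2/(5)^3 = 2/125.
The series is valid for |w/d| < 1, i.e. |z − z₀| < |d|.
Radius of convergence: R = |4 − z₀| = |5| = 5 (distance from z₀ to the singularity z = 4).

c_0 = 1/25, c_1 = 2/125; R = 5.


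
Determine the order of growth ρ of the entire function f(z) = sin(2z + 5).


sin(w) is a linear combination of e^{iw} and e^{−iw} (or e^w, e^{−w} in the hyperbolic case), so |sin(w)| ≤ e^{|w|}. With w = 2z + 5, |w| ≤ 2|z| + 5 = 2r + 5 on |z| = r, giving M(r) ≤ e^{2r + 5}, so ρ ≤ 1. On a suitable ray (z = it for sin/cos; z = t for sinh/cosh, t real → ∞), |sin(2z + 5)| grows like e^{2|t|}/2, so ρ ≥ 1. Hence ρ = 1.
Therefore ρ = 1.

Order ρ = 1.


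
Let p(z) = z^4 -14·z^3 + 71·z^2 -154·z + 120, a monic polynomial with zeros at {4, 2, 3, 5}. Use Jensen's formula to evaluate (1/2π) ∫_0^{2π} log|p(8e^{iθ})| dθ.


Zeros: 2, 3, 4, 5; r = 8.
Inside |z| < r: 2, 3, 4, 5. Outside (|z| ≥ r): ∅.
p(0) = 120, so log|p(0)| = log(120) = 4.7875.
Apply Jensen: I(r) = log|p(0)| + Σ_k log(r/|z_k|), summed over zeros inside |z| < r.
  log(r/|z_k|) for z_k = 4: log(8/4) = 0.6931
  log(r/|z_k|) for z_k = 2: log(8/2) = 1.3863
  log(r/|z_k|) for z_k = 3: log(8/3) = 0.9808
  log(r/|z_k|) for z_k = 5: log(8/5) = 0.4700
Sum over inside zeros: 3.5303.
I(r) = log|p(0)| + (inside sum) = 4.7875 + 3.5303 = 8.3178.
Closed form (all zeros inside, monic): I(r) = n·log(r) = 4·log(8) = 8.3178. ✓

I(r) ≈ 8.3178.


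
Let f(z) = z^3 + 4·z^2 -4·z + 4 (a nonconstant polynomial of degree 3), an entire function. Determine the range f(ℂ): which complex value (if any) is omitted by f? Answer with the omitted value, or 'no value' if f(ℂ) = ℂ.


Little Picard bounds the complement of f(ℂ) to at most one point.
For every w ∈ ℂ, the equation p(z) − w = 0 is a nonconstant polynomial in z and hence has at least one root by the fundamental theorem of algebra. So p is surjective onto ℂ, omitting no value.

Omitted value: no value.


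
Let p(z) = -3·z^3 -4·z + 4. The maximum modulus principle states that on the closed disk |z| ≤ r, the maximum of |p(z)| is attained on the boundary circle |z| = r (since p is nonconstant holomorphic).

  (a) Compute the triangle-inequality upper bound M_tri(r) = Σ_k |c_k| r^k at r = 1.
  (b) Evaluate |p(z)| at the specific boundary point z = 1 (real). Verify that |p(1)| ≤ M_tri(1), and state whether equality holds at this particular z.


Coefficients: c_0 = 4, c_1 = -4, c_2 = 0, c_3 = -3. Radius r = 1.
Part (a). Triangle bound: M_tri(r) = Σ_k |c_k| r^k
  = |4|·1^0 + |-4|·1^1 + |0|·1^2 + |-3|·1^3
  = 4 + 4 + 0 + 3 = 11.
This bounds M(r) := max_{|z|=r} |p(z)| from above; equality holds iff all terms c_k z^k can be made to align in phase at a single z on |z|=r.
Part (b). At z = 1 (real, on the circle |z| = r):
  p(1) = (4)·1^0 + (-4)·1^1 + (0)·1^2 + (-3)·1^3 = -3.
  |p(1)| = 3.
Check: |p(1)| = 3 ≤ 11 = M_tri(1). ✓ Equality does not hold at z = 1 (the coefficients have mixed signs, so the terms do not all align in phase there).

M_tri(1) = 11; |p(1)| = 3; equality at z=1: no.


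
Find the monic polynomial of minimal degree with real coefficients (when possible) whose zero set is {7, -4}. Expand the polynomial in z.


The polynomial is p(z) = ∏_{α ∈ S} (z − α), where S = {7, -4}.
Expanding the product yields: p(z) = z^2 -3·z -28.
The resulting polynomial has degree 2 and real coefficients as required.

p(z) = z^2 -3·z -28.


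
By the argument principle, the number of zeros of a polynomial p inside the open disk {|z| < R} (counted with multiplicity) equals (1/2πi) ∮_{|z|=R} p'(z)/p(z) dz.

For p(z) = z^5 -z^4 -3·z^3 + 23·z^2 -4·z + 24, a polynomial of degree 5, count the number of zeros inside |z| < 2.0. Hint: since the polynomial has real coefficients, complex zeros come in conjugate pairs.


The zeros of p are: (0 + 1i), (0 - 1i), (2 + 2i), (2 - 2i), -3.
Their magnitudes are: 1, 1, 2.828, 2.828, 3.
Zeros with |z| < R = 2.0: (0 + 1i), (0 - 1i).
Count = 2.
By the argument principle, (1/2πi) ∮_{|z|=R} p'(z)/p(z) dz equals exactly this count.

Number of zeros inside |z| < 2.0: 2.


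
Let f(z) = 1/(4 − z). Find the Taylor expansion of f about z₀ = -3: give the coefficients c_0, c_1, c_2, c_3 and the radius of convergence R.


Let w = z − z₀, so z = z₀ + w.
Then 4 − z = 4 − (z₀ + w) = (4 − z₀) − w = 7 − w.
f(z) = 1/(7 − w) = (1/(7)) · 1/(1 − w/(7)) = Σ_{n≥0} w^n / (7)^(n+1).
So c_n = 1/(7)^(n+1):
  c_0 = 1/(7)^1 = 1/7.
  c_1 = 1/(7)^2 = 1/49.
  c_2 = 1/(7)^3 = 1/343.
  c_3 = 1/(7)^4 = 1/2401.
The series is valid for |w/d| < 1, i.e. |z − z₀| < |d|.
Radius of convergence: R = |4 − z₀| = |7| = 7 (distance from z₀ to the singularity z = 4).

c_0 = 1/7, c_1 = 1/49, c_2 = 1/343, c_3 = 1/2401; R = 7.


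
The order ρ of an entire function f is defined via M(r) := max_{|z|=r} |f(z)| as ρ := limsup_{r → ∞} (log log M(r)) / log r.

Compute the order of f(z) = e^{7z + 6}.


|e^{7z + 6}| = e^{Re(7·z) + 6} ≤ e^{7|z|^1 + 6} = e^{7r^1 + 6} on |z| = r, so ρ ≤ 1. Choosing z on |z|=r so that 7·z is real positive (always possible by picking arg z appropriately) gives |f(z)| = e^{7r^1 + 6}, matching the bound. The additive constant 6 does not affect log log M(r) ~ 1·log r. Hence ρ = 1.
Therefore ρ = 1.

Order ρ = 1.


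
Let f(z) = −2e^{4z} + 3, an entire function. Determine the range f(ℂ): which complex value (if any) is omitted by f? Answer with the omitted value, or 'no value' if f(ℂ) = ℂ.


Little Picard bounds the complement of f(ℂ) to at most one point.
e^{4z} is never zero on ℂ, so -2·e^{4z} takes every value in ℂ ∖ {0}. Adding 3 shifts the range to ℂ ∖ {3}. Thus f omits exactly the value 3.

Omitted value: 3.


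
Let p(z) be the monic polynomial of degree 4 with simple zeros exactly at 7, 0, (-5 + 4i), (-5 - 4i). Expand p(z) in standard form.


The polynomial is p(z) = ∏_{α ∈ S} (z − α), where S = {7, 0, (-5 + 4i), (-5 - 4i)}.
Expanding the product yields: p(z) = z^4 + 3·z^3 -29·z^2 -287·z.
Note conjugate pairs combine to real quadratics: (z − (-5+4i))(z − (-5−4i)) = z² + 10z + 41.
The resulting polynomial has degree 4 and real coefficients as required.

p(z) = z^4 + 3·z^3 -29·z^2 -287·z.


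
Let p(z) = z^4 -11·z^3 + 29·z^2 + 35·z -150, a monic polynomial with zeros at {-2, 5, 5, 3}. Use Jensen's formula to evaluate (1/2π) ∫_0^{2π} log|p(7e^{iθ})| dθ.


Zeros: -2, 3, 5, 5; r = 7.
Inside |z| < r: -2, 3, 5, 5. Outside (|z| ≥ r): ∅.
p(0) = -150, so log|p(0)| = log(150) = 5.0106.
Apply Jensen: I(r) = log|p(0)| + Σ_k log(r/|z_k|), summed over zeros inside |z| < r.
  log(r/|z_k|) for z_k = -2: log(7/2) = 1.2528
  log(r/|z_k|) for z_k = 5: log(7/5) = 0.3365
  log(r/|z_k|) for z_k = 5: log(7/5) = 0.3365
  log(r/|z_k|) for z_k = 3: log(7/3) = 0.8473
Sum over inside zeros: 2.7730.
I(r) = log|p(0)| + (inside sum) = 5.0106 + 2.7730 = 7.7836.
Closed form (all zeros inside, monic): I(r) = n·log(r) = 4·log(7) = 7.7836. ✓

I(r) ≈ 7.7836.


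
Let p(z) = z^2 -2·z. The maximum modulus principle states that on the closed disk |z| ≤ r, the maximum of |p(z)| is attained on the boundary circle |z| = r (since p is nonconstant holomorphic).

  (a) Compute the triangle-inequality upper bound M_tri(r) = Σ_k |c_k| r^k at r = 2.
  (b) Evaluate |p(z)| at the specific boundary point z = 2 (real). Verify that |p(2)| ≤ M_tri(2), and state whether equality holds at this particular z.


Coefficients: c_0 = 0, c_1 = -2, c_2 = 1. Radius r = 2.
Part (a). Triangle bound: M_tri(r) = Σ_k |c_k| r^k
  = |0|·2^0 + |-2|·2^1 + |1|·2^2
  = 0 + 4 + 4 = 8.
This bounds M(r) := max_{|z|=r} |p(z)| from above; equality holds iff all terms c_k z^k can be made to align in phase at a single z on |z|=r.
Part (b). At z = 2 (real, on the circle |z| = r):
  p(2) = (0)·2^0 + (-2)·2^1 + (1)·2^2 = 0.
  |p(2)| = 0.
Check: |p(2)| = 0 ≤ 8 = M_tri(2). ✓ Equality does not hold at z = 2 (the coefficients have mixed signs, so the terms do not all align in phase there).

M_tri(2) = 8; |p(2)| = 0; equality at z=2: no.


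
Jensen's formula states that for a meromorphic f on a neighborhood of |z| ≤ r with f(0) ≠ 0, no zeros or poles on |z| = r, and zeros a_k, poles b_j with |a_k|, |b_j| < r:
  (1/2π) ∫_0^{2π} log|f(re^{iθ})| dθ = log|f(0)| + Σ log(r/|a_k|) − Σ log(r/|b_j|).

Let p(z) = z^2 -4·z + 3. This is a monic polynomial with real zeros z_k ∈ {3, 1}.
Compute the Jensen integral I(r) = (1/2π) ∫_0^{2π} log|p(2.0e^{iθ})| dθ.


Zeros: 1, 3; r = 2.0.
Inside |z| < r: 1. Outside (|z| ≥ r): 3.
p(0) = 3, so log|p(0)| = log(3) = 1.0986.
Apply Jensen: I(r) = log|p(0)| + Σ_k log(r/|z_k|), summed over zeros inside |z| < r.
  log(r/|z_k|) for z_k = 1: log(2.0/1) = 0.6931
  Outside zeros (3) contribute nothing to the Jensen sum.
Sum over inside zeros: 0.6931.
I(r) = log|p(0)| + (inside sum) = 1.0986 + 0.6931 = 1.7918.
Note: since some zeros are outside |z| ≤ r, the simplified n·log(r) form does NOT apply — only the inside zeros contribute.

I(r) ≈ 1.7918.


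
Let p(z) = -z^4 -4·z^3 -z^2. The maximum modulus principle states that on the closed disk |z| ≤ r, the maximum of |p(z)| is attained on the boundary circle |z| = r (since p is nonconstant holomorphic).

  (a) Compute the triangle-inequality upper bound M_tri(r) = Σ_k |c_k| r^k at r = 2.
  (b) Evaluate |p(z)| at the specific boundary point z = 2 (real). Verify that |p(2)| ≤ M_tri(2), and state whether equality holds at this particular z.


Coefficients: c_0 = 0, c_1 = 0, c_2 = -1, c_3 = -4, c_4 = -1. Radius r = 2.
Part (a). Triangle bound: M_tri(r) = Σ_k |c_k| r^k
  = |0|·2^0 + |0|·2^1 + |-1|·2^2 + |-4|·2^3 + |-1|·2^4
  = 0 + 0 + 4 + 32 + 16 = 52.
This bounds M(r) := max_{|z|=r} |p(z)| from above; equality holds iff all terms c_k z^k can be made to align in phase at a single z on |z|=r.
Part (b). At z = 2 (real, on the circle |z| = r):
  p(2) = (0)·2^0 + (0)·2^1 + (-1)·2^2 + (-4)·2^3 + (-1)·2^4 = -52.
  |p(2)| = 52.
Since all nonzero coefficients share the same sign, |p(2)| = 52 = M_tri(2); the triangle bound is attained at z = 2, so in fact M(r) = 52.

M_tri(2) = 52; |p(2)| = 52; equality at z=2: yes.


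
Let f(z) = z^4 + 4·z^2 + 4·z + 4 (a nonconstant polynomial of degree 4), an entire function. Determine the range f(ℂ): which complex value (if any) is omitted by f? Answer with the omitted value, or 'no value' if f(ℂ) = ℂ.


Little Picard bounds the complement of f(ℂ) to at most one point.
For every w ∈ ℂ, the equation p(z) − w = 0 is a nonconstant polynomial in z and hence has at least one root by the fundamental theorem of algebra. So p is surjective onto ℂ, omitting no value.

Omitted value: no value.


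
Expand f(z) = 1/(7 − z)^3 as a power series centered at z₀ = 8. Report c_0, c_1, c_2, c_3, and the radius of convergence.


Let w = z − z₀, so z = z₀ + w.
Then 7 − z = 7 − (z₀ + w) = (7 − z₀) − w = -1 − w.
f(z) = 1/(-1 − w)^3 = (1/(-1)^3) · (1 − w/(-1))^{−3}.
By the binomial series (1−u)^{−3} = Σ_{n≥0} C(n+2, 2) u^n for |u|<1, with u = w/(-1):
  c_n = C(n+2, 2) / (-1)^(n+3).
  c_0 = 1/(-1)^3 = -1.
  c_1 = 3/(-1)^4 = 3.
  c_2 = 6/(-1)^5 = -6.
  c_3 = 10/(-1)^6 = 10.
The series is valid for |w/d| < 1, i.e. |z − z₀| < |d|.
Radius of convergence: R = |7 − z₀| = |-1| = 1 (distance from z₀ to the singularity z = 7).

c_0 = -1, c_1 = 3, c_2 = -6, c_3 = 10; R = 1.


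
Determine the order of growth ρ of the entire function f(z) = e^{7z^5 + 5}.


|e^{7z^5 + 5}| = e^{Re(7·z^5) + 5} ≤ e^{7|z|^5 + 5} = e^{7r^5 + 5} on |z| = r, so ρ ≤ 5. Choosing z on |z|=r so that 7·z^5 is real positive (always possible by picking arg z appropriately) gives |f(z)| = e^{7r^5 + 5}, matching the bound. The additive constant 5 does not affect log log M(r) ~ 5·log r. Hence ρ = 5.
Therefore ρ = 5.

Order ρ = 5.


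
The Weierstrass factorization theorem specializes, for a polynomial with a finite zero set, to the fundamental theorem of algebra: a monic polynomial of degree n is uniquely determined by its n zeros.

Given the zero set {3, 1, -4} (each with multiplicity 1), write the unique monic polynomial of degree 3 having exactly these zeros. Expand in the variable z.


The polynomial is p(z) = ∏_{α ∈ S} (z − α), where S = {3, 1, -4}.
Expanding the product yields: p(z) = z^3 -13·z + 12.
The resulting polynomial has degree 3 and real coefficients as required.

p(z) = z^3 -13·z + 12.


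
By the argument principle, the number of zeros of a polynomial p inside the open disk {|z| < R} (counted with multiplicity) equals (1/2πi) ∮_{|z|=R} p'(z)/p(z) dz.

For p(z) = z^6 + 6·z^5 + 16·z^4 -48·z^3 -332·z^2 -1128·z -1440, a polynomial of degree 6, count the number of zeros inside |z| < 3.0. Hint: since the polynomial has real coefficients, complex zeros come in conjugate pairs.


The zeros of p are: (-3 + 3i), (-3 - 3i), -2, (-1 + 3i), (-1 - 3i), 4.
Their magnitudes are: 4.243, 4.243, 2, 3.162, 3.162, 4.
Zeros with |z| < R = 3.0: -2.
Count = 1.
By the argument principle, (1/2πi) ∮_{|z|=R} p'(z)/p(z) dz equals exactly this count.

Number of zeros inside |z| < 3.0: 1.
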